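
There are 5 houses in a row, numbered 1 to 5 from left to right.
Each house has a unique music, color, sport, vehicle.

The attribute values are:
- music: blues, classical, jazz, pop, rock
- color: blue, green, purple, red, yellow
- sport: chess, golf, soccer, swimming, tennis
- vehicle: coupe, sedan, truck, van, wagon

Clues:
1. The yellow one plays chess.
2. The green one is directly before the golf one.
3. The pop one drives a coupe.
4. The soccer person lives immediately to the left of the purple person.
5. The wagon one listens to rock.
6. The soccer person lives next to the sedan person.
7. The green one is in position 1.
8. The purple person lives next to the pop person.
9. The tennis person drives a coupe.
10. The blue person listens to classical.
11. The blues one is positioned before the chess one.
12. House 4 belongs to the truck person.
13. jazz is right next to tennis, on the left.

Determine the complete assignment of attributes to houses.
Solution:

House | Music | Color | Sport | Vehicle
---------------------------------------
  1   | blues | green | soccer | van
  2   | jazz | purple | golf | sedan
  3   | pop | red | tennis | coupe
  4   | classical | blue | swimming | truck
  5   | rock | yellow | chess | wagon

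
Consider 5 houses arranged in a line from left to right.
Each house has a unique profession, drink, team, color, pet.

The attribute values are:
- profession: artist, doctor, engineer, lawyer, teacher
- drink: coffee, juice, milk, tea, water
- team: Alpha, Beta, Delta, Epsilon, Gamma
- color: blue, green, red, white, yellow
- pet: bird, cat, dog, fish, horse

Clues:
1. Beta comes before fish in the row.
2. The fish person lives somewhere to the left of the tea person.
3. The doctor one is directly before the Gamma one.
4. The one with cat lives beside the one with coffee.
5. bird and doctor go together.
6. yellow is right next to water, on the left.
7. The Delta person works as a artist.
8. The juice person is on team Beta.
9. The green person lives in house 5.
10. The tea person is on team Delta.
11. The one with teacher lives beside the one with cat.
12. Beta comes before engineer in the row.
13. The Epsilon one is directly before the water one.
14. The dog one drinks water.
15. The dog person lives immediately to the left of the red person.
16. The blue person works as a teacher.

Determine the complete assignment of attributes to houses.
Solution:

House | Profession | Drink | Team | Color | Pet
-----------------------------------------------
  1   | doctor | milk | Epsilon | yellow | bird
  2   | teacher | water | Gamma | blue | dog
  3   | lawyer | juice | Beta | red | cat
  4   | engineer | coffee | Alpha | white | fish
  5   | artist | tea | Delta | green | horse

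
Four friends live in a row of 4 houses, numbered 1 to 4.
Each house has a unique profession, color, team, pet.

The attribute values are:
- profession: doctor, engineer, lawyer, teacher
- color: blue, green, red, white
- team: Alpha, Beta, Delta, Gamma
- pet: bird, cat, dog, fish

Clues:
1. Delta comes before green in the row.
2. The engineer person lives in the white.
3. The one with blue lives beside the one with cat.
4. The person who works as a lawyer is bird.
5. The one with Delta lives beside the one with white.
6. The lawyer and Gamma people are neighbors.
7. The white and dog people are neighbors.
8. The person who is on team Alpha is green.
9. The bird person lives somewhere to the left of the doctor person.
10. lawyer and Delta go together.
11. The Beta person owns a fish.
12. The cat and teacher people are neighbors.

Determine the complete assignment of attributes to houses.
Solution:

House | Profession | Color | Team | Pet
---------------------------------------
  1   | lawyer | blue | Delta | bird
  2   | engineer | white | Gamma | cat
  3   | teacher | green | Alpha | dog
  4   | doctor | red | Beta | fish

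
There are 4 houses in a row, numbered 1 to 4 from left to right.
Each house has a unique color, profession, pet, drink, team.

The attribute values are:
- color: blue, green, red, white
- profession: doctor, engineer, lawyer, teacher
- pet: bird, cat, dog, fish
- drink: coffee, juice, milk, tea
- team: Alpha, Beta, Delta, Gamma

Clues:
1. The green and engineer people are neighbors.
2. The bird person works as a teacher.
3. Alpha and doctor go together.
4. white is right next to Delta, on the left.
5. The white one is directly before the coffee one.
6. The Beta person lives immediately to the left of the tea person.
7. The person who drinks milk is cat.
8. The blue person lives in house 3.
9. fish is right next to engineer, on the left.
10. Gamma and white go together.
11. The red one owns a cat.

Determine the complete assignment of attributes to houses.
Solution:

House | Color | Profession | Pet | Drink | Team
-----------------------------------------------
  1   | green | lawyer | fish | juice | Beta
  2   | white | engineer | dog | tea | Gamma
  3   | blue | teacher | bird | coffee | Delta
  4   | red | doctor | cat | milk | Alpha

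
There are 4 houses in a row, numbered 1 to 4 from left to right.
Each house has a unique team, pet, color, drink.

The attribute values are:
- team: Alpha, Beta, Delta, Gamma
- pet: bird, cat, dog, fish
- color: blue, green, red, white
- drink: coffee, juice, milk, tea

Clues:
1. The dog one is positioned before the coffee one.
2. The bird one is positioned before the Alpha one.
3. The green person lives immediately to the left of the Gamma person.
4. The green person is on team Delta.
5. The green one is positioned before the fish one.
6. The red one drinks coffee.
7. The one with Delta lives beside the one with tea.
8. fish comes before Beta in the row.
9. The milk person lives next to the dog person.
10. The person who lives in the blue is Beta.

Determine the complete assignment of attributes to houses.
Solution:

House | Team | Pet | Color | Drink
----------------------------------
  1   | Delta | bird | green | milk
  2   | Gamma | dog | white | tea
  3   | Alpha | fish | red | coffee
  4   | Beta | cat | blue | juice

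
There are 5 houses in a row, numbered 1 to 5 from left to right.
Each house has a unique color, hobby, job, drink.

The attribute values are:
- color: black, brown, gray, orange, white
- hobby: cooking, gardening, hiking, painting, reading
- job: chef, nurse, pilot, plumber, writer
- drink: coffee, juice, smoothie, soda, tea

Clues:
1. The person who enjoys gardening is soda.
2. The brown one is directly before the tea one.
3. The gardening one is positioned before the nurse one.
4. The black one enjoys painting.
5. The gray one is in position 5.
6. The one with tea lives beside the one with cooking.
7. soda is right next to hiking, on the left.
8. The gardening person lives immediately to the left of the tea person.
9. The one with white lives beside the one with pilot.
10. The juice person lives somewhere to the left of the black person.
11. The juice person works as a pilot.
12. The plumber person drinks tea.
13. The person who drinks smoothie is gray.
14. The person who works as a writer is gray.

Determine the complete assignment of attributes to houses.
Solution:

House | Color | Hobby | Job | Drink
-----------------------------------
  1   | brown | gardening | chef | soda
  2   | white | hiking | plumber | tea
  3   | orange | cooking | pilot | juice
  4   | black | painting | nurse | coffee
  5   | gray | reading | writer | smoothie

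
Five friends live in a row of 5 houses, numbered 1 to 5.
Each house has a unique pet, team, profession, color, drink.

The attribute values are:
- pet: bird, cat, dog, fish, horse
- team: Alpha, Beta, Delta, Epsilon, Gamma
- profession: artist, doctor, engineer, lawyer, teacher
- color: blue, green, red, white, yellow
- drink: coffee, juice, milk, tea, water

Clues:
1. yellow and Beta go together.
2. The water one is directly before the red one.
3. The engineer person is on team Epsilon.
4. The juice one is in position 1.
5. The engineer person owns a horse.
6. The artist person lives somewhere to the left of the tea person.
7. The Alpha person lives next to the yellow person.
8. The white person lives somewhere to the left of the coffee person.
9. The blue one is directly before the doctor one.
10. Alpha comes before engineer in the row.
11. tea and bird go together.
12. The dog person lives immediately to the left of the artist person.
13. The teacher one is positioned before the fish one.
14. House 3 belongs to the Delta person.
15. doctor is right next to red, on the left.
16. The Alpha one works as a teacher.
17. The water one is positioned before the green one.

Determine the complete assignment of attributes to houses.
Solution:

House | Pet | Team | Profession | Color | Drink
-----------------------------------------------
  1   | cat | Alpha | teacher | blue | juice
  2   | dog | Beta | doctor | yellow | water
  3   | fish | Delta | artist | red | milk
  4   | bird | Gamma | lawyer | white | tea
  5   | horse | Epsilon | engineer | green | coffee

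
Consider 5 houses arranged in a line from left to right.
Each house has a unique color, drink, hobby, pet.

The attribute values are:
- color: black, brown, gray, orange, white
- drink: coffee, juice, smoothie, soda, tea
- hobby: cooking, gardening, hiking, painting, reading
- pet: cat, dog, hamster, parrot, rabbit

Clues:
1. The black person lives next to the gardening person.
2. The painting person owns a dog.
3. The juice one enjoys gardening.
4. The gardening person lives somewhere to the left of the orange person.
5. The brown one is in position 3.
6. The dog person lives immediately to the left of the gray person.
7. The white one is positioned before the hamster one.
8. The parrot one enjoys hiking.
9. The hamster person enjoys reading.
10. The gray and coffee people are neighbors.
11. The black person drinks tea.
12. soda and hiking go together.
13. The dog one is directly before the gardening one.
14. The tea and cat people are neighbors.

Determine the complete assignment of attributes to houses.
Solution:

House | Color | Drink | Hobby | Pet
-----------------------------------
  1   | black | tea | painting | dog
  2   | gray | juice | gardening | cat
  3   | brown | coffee | cooking | rabbit
  4   | white | soda | hiking | parrot
  5   | orange | smoothie | reading | hamster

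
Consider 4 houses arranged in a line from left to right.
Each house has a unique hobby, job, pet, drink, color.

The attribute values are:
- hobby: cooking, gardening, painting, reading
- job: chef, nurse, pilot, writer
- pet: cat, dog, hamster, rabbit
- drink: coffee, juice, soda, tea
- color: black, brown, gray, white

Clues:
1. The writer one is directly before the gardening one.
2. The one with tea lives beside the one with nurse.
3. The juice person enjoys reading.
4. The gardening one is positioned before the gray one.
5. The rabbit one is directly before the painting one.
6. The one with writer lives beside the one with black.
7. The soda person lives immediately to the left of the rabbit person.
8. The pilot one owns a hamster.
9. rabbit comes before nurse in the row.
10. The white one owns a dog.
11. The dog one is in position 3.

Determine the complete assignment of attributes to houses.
Solution:

House | Hobby | Job | Pet | Drink | Color
-----------------------------------------
  1   | cooking | writer | cat | soda | brown
  2   | gardening | chef | rabbit | tea | black
  3   | painting | nurse | dog | coffee | white
  4   | reading | pilot | hamster | juice | gray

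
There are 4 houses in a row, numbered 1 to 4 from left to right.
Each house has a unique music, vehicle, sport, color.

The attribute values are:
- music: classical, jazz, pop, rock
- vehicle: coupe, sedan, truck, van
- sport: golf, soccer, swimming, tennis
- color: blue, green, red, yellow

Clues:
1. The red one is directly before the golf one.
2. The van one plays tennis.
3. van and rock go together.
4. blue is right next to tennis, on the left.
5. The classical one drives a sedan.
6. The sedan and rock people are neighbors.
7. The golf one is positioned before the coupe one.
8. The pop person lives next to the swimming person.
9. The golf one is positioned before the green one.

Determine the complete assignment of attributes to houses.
Solution:

House | Music | Vehicle | Sport | Color
---------------------------------------
  1   | classical | sedan | soccer | blue
  2   | rock | van | tennis | red
  3   | pop | truck | golf | yellow
  4   | jazz | coupe | swimming | green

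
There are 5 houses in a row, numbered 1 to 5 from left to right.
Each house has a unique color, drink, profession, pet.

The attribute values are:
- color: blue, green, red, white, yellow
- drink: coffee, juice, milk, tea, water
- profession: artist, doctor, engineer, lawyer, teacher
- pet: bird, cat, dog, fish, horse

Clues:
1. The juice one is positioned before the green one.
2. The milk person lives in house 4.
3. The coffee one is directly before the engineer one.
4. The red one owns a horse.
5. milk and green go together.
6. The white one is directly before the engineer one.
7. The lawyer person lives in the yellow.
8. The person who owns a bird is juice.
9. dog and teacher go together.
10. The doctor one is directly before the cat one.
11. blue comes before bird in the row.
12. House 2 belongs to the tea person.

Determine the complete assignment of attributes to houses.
Solution:

House | Color | Drink | Profession | Pet
----------------------------------------
  1   | white | coffee | doctor | fish
  2   | blue | tea | engineer | cat
  3   | yellow | juice | lawyer | bird
  4   | green | milk | teacher | dog
  5   | red | water | artist | horse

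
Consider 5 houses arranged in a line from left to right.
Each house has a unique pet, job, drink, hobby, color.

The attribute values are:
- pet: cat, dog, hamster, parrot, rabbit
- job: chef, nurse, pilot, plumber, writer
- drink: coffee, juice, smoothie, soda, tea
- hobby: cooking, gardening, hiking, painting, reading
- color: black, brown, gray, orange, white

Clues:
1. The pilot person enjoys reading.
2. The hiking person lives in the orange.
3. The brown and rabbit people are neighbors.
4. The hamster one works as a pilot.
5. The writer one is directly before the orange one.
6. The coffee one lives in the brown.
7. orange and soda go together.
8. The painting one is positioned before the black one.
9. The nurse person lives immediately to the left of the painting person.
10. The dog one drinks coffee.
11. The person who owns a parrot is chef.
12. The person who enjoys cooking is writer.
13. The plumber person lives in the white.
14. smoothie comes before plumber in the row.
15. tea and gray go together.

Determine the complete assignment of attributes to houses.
Solution:

House | Pet | Job | Drink | Hobby | Color
-----------------------------------------
  1   | dog | writer | coffee | cooking | brown
  2   | rabbit | nurse | soda | hiking | orange
  3   | parrot | chef | tea | painting | gray
  4   | hamster | pilot | smoothie | reading | black
  5   | cat | plumber | juice | gardening | white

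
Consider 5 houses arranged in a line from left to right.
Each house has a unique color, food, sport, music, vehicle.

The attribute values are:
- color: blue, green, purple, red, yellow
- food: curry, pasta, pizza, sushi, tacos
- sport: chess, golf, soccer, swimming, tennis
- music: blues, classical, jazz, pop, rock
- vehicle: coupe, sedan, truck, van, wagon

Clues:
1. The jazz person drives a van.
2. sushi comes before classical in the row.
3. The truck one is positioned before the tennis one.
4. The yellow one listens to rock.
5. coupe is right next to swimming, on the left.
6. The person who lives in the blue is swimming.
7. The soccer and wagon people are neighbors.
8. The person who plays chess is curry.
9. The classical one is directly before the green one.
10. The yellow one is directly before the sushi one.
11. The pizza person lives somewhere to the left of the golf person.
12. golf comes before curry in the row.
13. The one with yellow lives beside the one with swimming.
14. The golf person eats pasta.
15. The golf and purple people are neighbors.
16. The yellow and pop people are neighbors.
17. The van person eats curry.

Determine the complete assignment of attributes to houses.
Solution:

House | Color | Food | Sport | Music | Vehicle
----------------------------------------------
  1   | yellow | pizza | soccer | rock | coupe
  2   | blue | sushi | swimming | pop | wagon
  3   | red | pasta | golf | blues | truck
  4   | purple | tacos | tennis | classical | sedan
  5   | green | curry | chess | jazz | van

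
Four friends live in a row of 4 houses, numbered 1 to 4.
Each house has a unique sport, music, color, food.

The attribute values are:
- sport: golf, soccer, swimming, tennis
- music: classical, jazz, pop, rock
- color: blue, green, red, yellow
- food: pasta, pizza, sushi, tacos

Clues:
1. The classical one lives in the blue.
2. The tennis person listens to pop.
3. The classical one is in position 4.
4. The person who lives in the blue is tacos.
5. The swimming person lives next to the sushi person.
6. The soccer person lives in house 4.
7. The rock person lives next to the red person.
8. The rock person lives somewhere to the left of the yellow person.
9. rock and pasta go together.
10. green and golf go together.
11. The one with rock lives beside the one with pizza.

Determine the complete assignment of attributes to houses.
Solution:

House | Sport | Music | Color | Food
------------------------------------
  1   | golf | rock | green | pasta
  2   | swimming | jazz | red | pizza
  3   | tennis | pop | yellow | sushi
  4   | soccer | classical | blue | tacos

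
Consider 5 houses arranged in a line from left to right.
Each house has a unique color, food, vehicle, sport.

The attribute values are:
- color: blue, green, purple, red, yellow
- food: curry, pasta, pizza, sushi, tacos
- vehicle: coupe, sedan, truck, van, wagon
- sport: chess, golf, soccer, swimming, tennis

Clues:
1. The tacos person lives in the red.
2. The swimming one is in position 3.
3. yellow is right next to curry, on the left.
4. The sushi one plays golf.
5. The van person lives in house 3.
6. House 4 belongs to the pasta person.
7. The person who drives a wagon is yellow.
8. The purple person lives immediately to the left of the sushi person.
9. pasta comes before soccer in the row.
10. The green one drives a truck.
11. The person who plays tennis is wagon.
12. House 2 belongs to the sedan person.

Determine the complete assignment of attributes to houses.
Solution:

House | Color | Food | Vehicle | Sport
--------------------------------------
  1   | purple | pizza | coupe | chess
  2   | blue | sushi | sedan | golf
  3   | red | tacos | van | swimming
  4   | yellow | pasta | wagon | tennis
  5   | green | curry | truck | soccer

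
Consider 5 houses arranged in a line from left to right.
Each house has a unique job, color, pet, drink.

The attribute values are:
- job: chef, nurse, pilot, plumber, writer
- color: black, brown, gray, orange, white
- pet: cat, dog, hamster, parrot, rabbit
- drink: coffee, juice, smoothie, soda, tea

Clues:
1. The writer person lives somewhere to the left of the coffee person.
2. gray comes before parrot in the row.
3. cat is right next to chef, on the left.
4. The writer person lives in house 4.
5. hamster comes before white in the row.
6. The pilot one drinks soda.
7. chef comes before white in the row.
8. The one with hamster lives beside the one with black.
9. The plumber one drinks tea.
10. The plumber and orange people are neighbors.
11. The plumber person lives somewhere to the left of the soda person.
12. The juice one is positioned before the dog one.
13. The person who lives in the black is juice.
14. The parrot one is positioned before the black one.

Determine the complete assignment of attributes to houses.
Solution:

House | Job | Color | Pet | Drink
---------------------------------
  1   | plumber | gray | cat | tea
  2   | chef | orange | parrot | smoothie
  3   | pilot | brown | hamster | soda
  4   | writer | black | rabbit | juice
  5   | nurse | white | dog | coffee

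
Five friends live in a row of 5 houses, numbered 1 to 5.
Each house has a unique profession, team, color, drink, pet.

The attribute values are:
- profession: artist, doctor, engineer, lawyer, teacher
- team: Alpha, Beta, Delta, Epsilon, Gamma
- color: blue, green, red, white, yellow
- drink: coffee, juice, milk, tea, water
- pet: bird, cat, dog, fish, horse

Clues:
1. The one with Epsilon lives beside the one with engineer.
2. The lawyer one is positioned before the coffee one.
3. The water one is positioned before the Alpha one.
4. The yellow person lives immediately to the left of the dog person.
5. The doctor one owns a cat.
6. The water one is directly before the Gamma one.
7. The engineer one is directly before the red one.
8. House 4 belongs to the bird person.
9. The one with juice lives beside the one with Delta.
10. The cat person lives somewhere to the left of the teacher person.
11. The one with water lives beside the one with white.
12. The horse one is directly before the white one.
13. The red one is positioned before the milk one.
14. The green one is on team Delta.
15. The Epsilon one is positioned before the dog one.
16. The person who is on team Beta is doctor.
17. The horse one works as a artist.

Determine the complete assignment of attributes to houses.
Solution:

House | Profession | Team | Color | Drink | Pet
-----------------------------------------------
  1   | artist | Epsilon | yellow | water | horse
  2   | engineer | Gamma | white | tea | dog
  3   | doctor | Beta | red | juice | cat
  4   | lawyer | Delta | green | milk | bird
  5   | teacher | Alpha | blue | coffee | fish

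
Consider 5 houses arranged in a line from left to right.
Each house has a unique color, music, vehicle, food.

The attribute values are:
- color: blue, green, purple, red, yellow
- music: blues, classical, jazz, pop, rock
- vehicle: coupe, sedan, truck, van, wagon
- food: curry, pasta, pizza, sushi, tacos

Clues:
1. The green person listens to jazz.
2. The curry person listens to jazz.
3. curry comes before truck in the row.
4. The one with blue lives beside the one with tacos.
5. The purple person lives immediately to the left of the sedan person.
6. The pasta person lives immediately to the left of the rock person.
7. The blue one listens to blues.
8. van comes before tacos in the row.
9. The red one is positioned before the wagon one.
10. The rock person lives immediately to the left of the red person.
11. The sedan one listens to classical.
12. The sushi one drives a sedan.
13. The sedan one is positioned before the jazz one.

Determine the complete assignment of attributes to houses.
Solution:

House | Color | Music | Vehicle | Food
--------------------------------------
  1   | blue | blues | van | pasta
  2   | purple | rock | coupe | tacos
  3   | red | classical | sedan | sushi
  4   | green | jazz | wagon | curry
  5   | yellow | pop | truck | pizza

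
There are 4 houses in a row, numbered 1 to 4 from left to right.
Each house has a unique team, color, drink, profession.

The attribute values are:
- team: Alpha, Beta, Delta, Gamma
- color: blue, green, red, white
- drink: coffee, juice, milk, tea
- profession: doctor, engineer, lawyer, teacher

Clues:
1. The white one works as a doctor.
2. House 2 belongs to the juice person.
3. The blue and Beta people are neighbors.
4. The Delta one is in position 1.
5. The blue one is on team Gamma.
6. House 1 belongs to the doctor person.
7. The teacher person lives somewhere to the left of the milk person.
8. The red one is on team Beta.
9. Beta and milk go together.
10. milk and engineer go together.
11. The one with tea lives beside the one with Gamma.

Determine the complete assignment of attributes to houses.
Solution:

House | Team | Color | Drink | Profession
-----------------------------------------
  1   | Delta | white | tea | doctor
  2   | Gamma | blue | juice | teacher
  3   | Beta | red | milk | engineer
  4   | Alpha | green | coffee | lawyer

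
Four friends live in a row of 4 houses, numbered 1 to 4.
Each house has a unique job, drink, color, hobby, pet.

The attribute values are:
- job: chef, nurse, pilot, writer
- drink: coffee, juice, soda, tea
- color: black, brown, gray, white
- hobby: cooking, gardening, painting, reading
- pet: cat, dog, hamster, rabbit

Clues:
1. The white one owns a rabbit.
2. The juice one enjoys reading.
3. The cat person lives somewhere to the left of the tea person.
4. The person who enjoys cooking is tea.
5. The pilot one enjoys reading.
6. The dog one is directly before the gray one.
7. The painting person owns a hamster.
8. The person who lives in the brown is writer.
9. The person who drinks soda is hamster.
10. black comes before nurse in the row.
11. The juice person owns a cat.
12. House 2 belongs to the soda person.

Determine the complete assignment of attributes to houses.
Solution:

House | Job | Drink | Color | Hobby | Pet
-----------------------------------------
  1   | writer | coffee | brown | gardening | dog
  2   | chef | soda | gray | painting | hamster
  3   | pilot | juice | black | reading | cat
  4   | nurse | tea | white | cooking | rabbit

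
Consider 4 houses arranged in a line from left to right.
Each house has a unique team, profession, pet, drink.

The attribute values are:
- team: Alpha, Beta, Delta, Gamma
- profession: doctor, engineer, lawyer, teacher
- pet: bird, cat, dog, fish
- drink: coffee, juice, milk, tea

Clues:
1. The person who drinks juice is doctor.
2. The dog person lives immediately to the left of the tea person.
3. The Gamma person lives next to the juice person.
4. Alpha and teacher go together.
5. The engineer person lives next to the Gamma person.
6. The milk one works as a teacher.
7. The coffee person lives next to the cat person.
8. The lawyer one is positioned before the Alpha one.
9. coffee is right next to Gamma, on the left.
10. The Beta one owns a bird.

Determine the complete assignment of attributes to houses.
Solution:

House | Team | Profession | Pet | Drink
---------------------------------------
  1   | Delta | engineer | dog | coffee
  2   | Gamma | lawyer | cat | tea
  3   | Beta | doctor | bird | juice
  4   | Alpha | teacher | fish | milk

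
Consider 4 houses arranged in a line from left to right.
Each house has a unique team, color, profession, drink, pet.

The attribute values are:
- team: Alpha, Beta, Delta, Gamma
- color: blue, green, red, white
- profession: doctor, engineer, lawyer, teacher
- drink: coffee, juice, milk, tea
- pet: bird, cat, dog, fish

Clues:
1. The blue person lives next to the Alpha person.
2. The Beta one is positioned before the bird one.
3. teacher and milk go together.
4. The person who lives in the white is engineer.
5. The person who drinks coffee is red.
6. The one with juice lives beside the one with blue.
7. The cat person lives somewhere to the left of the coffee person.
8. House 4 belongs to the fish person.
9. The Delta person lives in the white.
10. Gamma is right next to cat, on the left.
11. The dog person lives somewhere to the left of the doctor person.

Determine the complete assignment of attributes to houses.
Solution:

House | Team | Color | Profession | Drink | Pet
-----------------------------------------------
  1   | Gamma | green | lawyer | juice | dog
  2   | Beta | blue | teacher | milk | cat
  3   | Alpha | red | doctor | coffee | bird
  4   | Delta | white | engineer | tea | fish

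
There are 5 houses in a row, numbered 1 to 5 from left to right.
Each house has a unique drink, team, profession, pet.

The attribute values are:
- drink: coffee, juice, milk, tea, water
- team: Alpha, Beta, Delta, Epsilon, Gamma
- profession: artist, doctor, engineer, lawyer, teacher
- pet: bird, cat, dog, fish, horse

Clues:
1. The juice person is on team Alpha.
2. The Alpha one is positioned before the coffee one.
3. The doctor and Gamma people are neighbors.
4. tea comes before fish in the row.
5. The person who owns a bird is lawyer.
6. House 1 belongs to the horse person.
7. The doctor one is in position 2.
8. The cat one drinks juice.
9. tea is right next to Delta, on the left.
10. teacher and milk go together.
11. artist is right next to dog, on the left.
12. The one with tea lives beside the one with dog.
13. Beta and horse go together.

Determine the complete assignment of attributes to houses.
Solution:

House | Drink | Team | Profession | Pet
---------------------------------------
  1   | tea | Beta | artist | horse
  2   | water | Delta | doctor | dog
  3   | milk | Gamma | teacher | fish
  4   | juice | Alpha | engineer | cat
  5   | coffee | Epsilon | lawyer | bird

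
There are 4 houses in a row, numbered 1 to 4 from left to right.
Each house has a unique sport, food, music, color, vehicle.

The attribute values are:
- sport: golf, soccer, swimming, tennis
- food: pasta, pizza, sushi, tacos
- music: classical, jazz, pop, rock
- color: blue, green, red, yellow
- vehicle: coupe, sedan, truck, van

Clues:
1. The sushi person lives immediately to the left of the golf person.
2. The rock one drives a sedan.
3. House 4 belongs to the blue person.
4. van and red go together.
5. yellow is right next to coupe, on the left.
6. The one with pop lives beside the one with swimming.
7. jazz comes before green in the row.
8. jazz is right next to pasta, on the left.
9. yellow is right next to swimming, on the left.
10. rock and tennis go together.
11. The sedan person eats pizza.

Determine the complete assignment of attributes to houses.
Solution:

House | Sport | Food | Music | Color | Vehicle
----------------------------------------------
  1   | soccer | sushi | jazz | red | van
  2   | golf | pasta | pop | yellow | truck
  3   | swimming | tacos | classical | green | coupe
  4   | tennis | pizza | rock | blue | sedan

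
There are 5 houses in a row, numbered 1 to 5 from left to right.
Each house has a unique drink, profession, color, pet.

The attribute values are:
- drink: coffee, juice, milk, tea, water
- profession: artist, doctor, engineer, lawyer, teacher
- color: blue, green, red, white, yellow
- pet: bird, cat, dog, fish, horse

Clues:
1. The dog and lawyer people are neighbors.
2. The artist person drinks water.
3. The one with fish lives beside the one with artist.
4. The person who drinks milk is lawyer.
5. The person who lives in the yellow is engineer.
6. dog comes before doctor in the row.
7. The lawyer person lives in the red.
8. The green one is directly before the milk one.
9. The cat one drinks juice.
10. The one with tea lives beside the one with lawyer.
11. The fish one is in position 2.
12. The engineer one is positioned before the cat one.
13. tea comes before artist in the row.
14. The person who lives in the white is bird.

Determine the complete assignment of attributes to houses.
Solution:

House | Drink | Profession | Color | Pet
----------------------------------------
  1   | tea | teacher | green | dog
  2   | milk | lawyer | red | fish
  3   | water | artist | white | bird
  4   | coffee | engineer | yellow | horse
  5   | juice | doctor | blue | cat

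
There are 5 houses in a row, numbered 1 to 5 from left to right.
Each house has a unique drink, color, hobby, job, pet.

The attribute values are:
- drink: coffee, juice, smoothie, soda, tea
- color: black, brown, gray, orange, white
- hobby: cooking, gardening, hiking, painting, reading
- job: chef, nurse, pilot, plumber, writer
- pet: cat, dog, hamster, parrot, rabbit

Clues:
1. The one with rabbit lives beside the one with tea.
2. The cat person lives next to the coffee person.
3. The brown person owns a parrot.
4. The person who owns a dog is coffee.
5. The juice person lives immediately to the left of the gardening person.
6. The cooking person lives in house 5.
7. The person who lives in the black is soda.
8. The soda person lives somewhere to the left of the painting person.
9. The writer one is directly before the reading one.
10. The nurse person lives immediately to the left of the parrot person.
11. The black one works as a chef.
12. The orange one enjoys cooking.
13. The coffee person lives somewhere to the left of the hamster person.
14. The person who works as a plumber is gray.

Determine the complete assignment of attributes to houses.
Solution:

House | Drink | Color | Hobby | Job | Pet
-----------------------------------------
  1   | juice | white | hiking | nurse | rabbit
  2   | tea | brown | gardening | writer | parrot
  3   | soda | black | reading | chef | cat
  4   | coffee | gray | painting | plumber | dog
  5   | smoothie | orange | cooking | pilot | hamster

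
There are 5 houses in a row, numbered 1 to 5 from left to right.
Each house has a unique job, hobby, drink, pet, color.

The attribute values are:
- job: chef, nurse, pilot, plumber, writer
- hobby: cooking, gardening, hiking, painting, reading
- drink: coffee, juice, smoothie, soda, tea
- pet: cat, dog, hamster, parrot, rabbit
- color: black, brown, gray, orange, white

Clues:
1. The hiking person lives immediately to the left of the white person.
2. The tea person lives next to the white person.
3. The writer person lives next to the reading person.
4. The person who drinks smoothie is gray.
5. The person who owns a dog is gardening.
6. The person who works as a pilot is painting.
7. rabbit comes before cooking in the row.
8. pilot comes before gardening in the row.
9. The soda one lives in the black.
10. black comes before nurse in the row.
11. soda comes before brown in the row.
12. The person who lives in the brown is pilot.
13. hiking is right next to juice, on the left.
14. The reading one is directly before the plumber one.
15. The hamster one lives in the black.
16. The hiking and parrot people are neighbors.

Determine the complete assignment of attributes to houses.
Solution:

House | Job | Hobby | Drink | Pet | Color
-----------------------------------------
  1   | writer | hiking | tea | rabbit | orange
  2   | chef | reading | juice | parrot | white
  3   | plumber | cooking | soda | hamster | black
  4   | pilot | painting | coffee | cat | brown
  5   | nurse | gardening | smoothie | dog | gray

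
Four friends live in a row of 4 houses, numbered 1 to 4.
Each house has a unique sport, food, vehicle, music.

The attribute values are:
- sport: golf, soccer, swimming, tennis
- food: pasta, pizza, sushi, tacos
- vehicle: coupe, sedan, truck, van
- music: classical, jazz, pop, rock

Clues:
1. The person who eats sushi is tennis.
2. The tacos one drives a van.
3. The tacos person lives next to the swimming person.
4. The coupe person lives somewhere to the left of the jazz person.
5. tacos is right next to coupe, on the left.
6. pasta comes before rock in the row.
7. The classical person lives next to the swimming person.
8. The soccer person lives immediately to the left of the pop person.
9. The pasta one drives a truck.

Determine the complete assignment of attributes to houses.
Solution:

House | Sport | Food | Vehicle | Music
--------------------------------------
  1   | soccer | tacos | van | classical
  2   | swimming | pizza | coupe | pop
  3   | golf | pasta | truck | jazz
  4   | tennis | sushi | sedan | rock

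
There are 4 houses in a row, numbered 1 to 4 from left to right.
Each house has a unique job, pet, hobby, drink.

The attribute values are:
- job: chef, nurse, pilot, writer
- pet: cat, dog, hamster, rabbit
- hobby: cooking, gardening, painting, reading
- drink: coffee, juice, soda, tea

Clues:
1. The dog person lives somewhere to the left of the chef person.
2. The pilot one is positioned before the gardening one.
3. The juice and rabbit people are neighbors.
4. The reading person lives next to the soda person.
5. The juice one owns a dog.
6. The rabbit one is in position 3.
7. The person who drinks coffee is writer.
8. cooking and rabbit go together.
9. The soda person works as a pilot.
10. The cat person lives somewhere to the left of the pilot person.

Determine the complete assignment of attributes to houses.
Solution:

House | Job | Pet | Hobby | Drink
---------------------------------
  1   | writer | cat | painting | coffee
  2   | nurse | dog | reading | juice
  3   | pilot | rabbit | cooking | soda
  4   | chef | hamster | gardening | tea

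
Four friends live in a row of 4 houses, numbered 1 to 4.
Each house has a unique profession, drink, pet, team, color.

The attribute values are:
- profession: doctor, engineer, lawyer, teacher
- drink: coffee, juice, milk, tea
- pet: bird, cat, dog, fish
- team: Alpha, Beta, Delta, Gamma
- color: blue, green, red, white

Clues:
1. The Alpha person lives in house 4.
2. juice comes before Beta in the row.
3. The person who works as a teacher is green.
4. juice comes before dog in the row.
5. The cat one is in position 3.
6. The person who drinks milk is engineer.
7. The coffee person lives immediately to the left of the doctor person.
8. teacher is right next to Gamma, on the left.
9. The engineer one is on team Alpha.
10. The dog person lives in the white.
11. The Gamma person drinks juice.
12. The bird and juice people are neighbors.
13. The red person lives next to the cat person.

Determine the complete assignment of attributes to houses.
Solution:

House | Profession | Drink | Pet | Team | Color
-----------------------------------------------
  1   | teacher | coffee | bird | Delta | green
  2   | doctor | juice | fish | Gamma | red
  3   | lawyer | tea | cat | Beta | blue
  4   | engineer | milk | dog | Alpha | white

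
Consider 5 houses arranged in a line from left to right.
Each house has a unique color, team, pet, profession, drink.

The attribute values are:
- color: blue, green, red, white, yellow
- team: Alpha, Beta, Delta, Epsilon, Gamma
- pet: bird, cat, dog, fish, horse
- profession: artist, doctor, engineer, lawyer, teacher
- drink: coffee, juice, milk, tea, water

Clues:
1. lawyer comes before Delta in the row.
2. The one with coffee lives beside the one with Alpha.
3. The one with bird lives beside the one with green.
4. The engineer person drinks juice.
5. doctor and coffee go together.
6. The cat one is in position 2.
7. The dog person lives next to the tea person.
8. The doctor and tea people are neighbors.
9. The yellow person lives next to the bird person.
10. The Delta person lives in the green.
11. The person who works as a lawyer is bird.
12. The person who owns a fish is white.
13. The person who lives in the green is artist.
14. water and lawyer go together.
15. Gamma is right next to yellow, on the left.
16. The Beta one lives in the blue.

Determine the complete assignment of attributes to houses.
Solution:

House | Color | Team | Pet | Profession | Drink
-----------------------------------------------
  1   | red | Gamma | dog | doctor | coffee
  2   | yellow | Alpha | cat | teacher | tea
  3   | blue | Beta | bird | lawyer | water
  4   | green | Delta | horse | artist | milk
  5   | white | Epsilon | fish | engineer | juice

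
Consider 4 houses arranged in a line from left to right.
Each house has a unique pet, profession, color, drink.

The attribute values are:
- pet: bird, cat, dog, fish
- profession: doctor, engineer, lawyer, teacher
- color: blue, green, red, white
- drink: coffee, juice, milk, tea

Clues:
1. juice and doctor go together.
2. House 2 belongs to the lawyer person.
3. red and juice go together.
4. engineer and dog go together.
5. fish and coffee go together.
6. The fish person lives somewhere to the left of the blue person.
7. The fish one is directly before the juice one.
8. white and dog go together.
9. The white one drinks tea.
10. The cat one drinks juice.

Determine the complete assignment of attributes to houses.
Solution:

House | Pet | Profession | Color | Drink
----------------------------------------
  1   | dog | engineer | white | tea
  2   | fish | lawyer | green | coffee
  3   | cat | doctor | red | juice
  4   | bird | teacher | blue | milk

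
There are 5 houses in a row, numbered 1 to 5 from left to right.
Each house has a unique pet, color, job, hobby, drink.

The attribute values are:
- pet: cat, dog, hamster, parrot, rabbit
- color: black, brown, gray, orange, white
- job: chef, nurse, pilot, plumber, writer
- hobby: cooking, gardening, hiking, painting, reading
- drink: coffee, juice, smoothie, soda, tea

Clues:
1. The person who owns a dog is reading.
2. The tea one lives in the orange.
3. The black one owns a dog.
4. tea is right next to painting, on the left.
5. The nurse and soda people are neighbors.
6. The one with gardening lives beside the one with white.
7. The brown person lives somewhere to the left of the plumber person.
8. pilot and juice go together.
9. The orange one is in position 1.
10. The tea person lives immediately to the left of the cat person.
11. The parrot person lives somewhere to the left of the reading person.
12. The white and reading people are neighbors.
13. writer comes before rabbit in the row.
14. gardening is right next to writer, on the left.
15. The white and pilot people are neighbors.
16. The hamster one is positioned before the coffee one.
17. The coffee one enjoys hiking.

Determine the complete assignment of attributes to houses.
Solution:

House | Pet | Color | Job | Hobby | Drink
-----------------------------------------
  1   | parrot | orange | nurse | gardening | tea
  2   | cat | white | writer | painting | soda
  3   | dog | black | pilot | reading | juice
  4   | hamster | brown | chef | cooking | smoothie
  5   | rabbit | gray | plumber | hiking | coffee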